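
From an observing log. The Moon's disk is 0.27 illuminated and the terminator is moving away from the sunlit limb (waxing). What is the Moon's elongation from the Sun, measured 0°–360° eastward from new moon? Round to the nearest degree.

63°

cos θ = 1 − 2f = 0.460, giving a principal value of 62.6°.
The Moon is waxing (0°–180°), so θ = 62.6° directly.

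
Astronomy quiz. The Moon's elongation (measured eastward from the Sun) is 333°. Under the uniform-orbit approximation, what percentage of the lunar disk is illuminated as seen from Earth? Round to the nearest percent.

5%

cos 333° = 0.891, so f = (1 − 0.891)/2 = 0.054, i.e. 5%.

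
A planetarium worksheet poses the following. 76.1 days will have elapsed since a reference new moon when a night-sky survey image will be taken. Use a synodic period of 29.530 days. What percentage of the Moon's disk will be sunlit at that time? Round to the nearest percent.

Reduce mod P: 76.1 − 2×29.530 = 17.04 d into the current lunation.
The Moon has covered 17.04/29.530 of its cycle, so θ ≈ 360° × 17.04/29.530 = 207.7°.
Illuminated fraction = (1 − cos 207.7°)/2 = (1 − (-0.885))/2 ≈ 0.943, so 94%.

94%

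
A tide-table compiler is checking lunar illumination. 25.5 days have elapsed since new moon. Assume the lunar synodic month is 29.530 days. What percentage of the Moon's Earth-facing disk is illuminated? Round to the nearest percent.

Phase angle: θ = 360°·(25.5 d)/(29.530 d) = 310.9°.
With cos θ = 0.654, the lit fraction is (1 − 0.654)/2 ≈ 0.173, so 17%.

17%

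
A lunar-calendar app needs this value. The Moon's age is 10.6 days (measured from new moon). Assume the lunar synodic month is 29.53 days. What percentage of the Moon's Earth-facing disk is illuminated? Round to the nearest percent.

Elongation θ = 360° × 10.6/29.53 ≈ 129.2°.
Illuminated fraction = (1 − cos 129.2°)/2 = (1 − (-0.632))/2 ≈ 0.816, so 82%.

82%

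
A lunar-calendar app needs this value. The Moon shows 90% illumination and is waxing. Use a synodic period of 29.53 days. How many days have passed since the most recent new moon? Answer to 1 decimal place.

11.7 days

cos θ = 1 − 2f = -0.800, giving a principal value of 143.1°.
The Moon is waxing (0°–180°), so θ = 143.1° directly.
That fraction of the synodic month is 143.1/360 × 29.53 d ≈ 11.74 d.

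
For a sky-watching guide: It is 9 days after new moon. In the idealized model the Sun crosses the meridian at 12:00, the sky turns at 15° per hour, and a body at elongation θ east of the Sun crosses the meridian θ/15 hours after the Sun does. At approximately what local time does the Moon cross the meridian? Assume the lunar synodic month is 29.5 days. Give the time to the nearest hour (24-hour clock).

Phase angle: θ = 360°·(9 d)/(29.5 d) = 109.8°.
The Moon trails the Sun by θ/15 = 109.8/15 ≈ 7.32 hours.
12:00 + 7.32 h ≈ 19:19 → 19:00 to the nearest hour.

19:00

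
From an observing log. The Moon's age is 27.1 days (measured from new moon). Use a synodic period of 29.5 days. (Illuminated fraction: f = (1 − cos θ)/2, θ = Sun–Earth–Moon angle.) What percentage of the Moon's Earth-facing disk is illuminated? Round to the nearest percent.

6%

The Moon has covered 27.1/29.5 of its cycle, so θ ≈ 360° × 27.1/29.5 = 330.7°.
cos 330.7° = 0.872, so f = (1 − 0.872)/2 = 0.064, so 6%.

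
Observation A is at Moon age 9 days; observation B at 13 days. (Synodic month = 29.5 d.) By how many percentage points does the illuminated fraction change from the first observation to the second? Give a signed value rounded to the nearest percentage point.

θ₁ = 360° × 9/29.5 = 109.8°, f₁ = (1 − cos θ₁)/2 = 0.670.
θ₂ = 360° × 13/29.5 = 158.6°, f₂ = (1 − cos θ₂)/2 = 0.966.
Change = f₂ − f₁ = +0.296 → +30 percentage points.

+30 pp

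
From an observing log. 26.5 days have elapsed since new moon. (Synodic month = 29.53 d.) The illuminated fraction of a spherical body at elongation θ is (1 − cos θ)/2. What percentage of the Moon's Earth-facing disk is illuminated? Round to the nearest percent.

10%

The Moon has covered 26.5/29.53 of its cycle, so θ ≈ 360° × 26.5/29.53 = 323.1°.
With cos θ = 0.799, the lit fraction is (1 − 0.799)/2 ≈ 0.100, so 10%.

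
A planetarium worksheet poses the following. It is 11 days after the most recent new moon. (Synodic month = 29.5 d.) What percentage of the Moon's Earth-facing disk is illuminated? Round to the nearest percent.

Phase angle: θ = 360°·(11 d)/(29.5 d) = 134.2°.
Illuminated fraction = (1 − cos 134.2°)/2 = (1 − (-0.698))/2 ≈ 0.849, so 85%.

85%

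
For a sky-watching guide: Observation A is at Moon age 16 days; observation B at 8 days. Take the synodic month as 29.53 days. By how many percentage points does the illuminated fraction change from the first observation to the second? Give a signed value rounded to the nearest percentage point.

θ₁ = 360° × 16/29.53 = 195.1°, f₁ = (1 − cos θ₁)/2 = 0.983.
θ₂ = 360° × 8/29.53 = 97.5°, f₂ = (1 − cos θ₂)/2 = 0.566.
Change = f₂ − f₁ = -0.417 → -42 percentage points.

-42 pp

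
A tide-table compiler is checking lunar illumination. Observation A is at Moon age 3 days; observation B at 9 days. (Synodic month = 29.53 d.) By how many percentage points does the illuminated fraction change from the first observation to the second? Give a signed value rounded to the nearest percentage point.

+57 percentage points

θ₁ = 360° × 3/29.53 = 36.6°, f₁ = (1 − cos θ₁)/2 = 0.098.
θ₂ = 360° × 9/29.53 = 109.7°, f₂ = (1 − cos θ₂)/2 = 0.669.
Change = f₂ − f₁ = +0.570 → +57 percentage points.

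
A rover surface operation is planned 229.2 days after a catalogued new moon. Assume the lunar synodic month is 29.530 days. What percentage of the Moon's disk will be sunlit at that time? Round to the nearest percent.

229.2/29.530 = 7.762 lunations, so 7 complete cycles and 22.49 d into the next.
The Moon has covered 22.49/29.530 of its cycle, so θ ≈ 360° × 22.49/29.530 = 274.2°.
cos 274.2° = 0.073, so f = (1 − 0.073)/2 = 0.464, so 46%.

46%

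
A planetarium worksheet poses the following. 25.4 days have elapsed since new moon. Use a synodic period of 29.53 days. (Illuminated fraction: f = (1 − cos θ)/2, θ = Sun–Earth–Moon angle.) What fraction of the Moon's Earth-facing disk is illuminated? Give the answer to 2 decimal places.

Elongation θ = 360° × 25.4/29.53 ≈ 309.7°.
cos 309.7° = 0.638, so f = (1 − 0.638)/2 = 0.181.

0.18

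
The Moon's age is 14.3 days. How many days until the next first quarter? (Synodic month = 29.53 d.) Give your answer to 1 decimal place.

First quarter is 0.25 of the way through the cycle: age 0.25 × 29.53 = 7.383 d.
Already past this cycle's first quarter; the next is at 7.383 + 29.53 = 36.913 d, so 36.913 − 14.3 = 22.613 days.

22.6 days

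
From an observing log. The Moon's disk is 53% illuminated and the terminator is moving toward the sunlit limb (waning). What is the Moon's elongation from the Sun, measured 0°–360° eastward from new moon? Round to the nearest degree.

267°

cos θ = 1 − 2f = -0.060, giving a principal value of 93.4°.
A waning Moon lies in 180°–360°, so θ = 360° − 93.4° = 266.6°.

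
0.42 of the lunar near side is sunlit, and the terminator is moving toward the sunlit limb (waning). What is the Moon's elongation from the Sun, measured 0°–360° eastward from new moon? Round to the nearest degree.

cos θ = 1 − 2f = 0.160, giving a principal value of 80.8°.
A waning Moon lies in 180°–360°, so θ = 360° − 80.8° = 279.2°.

279°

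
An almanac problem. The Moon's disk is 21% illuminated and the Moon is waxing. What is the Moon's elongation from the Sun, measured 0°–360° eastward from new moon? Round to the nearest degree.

55°

Invert f = (1 − cos θ)/2 to get cos θ = 1 − 2(0.21) = 0.580, hence θ₀ = arccos 0.580 = 54.5°.
The Moon is waxing (0°–180°), so θ = 54.5° directly.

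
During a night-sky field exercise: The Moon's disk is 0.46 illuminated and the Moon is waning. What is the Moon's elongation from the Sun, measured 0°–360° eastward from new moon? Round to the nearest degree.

cos θ = 1 − 2f = 0.080, giving a principal value of 85.4°.
Since the Moon is past full (waning), take the reflex angle: θ = 360° − 85.4° = 274.6°.

275°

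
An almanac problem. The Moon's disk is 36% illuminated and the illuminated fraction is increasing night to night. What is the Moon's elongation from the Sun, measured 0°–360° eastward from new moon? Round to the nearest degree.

Invert f = (1 − cos θ)/2 to get cos θ = 1 − 2(0.36) = 0.280, hence θ₀ = arccos 0.280 = 73.7°.
The Moon is waxing (0°–180°), so θ = 73.7° directly.

74°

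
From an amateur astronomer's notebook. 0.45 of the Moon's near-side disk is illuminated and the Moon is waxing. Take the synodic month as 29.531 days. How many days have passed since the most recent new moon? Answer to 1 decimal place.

cos θ = 1 − 2f = 0.100, giving a principal value of 84.3°.
The Moon is waxing (0°–180°), so θ = 84.3° directly.
Age = 29.531 × 84.3°/360° ≈ 6.91 days.

6.9 days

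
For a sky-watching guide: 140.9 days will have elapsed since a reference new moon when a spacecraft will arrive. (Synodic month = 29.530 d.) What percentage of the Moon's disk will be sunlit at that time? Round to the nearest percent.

43%

140.9 d spans 4 complete synodic months (4 × 29.530 = 118.12 d) plus 22.78 d.
Elongation θ = 360° × 22.78/29.530 ≈ 277.7°.
With cos θ = 0.134, the lit fraction is (1 − 0.134)/2 ≈ 0.433, so 43%.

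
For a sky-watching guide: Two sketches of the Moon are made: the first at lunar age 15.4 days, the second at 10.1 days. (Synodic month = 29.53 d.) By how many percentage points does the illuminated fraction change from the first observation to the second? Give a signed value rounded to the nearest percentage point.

-22 percentage points

θ₁ = 360° × 15.4/29.53 = 187.7°, f₁ = (1 − cos θ₁)/2 = 0.995.
θ₂ = 360° × 10.1/29.53 = 123.1°, f₂ = (1 − cos θ₂)/2 = 0.773.
Change = f₂ − f₁ = -0.222 → -22 percentage points.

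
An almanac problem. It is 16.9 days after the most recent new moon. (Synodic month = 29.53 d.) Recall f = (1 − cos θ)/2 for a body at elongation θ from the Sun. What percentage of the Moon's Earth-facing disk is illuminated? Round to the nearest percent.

95%

The Moon has covered 16.9/29.53 of its cycle, so θ ≈ 360° × 16.9/29.53 = 206.0°.
cos 206.0° = (-0.899), so f = (1 − (-0.899))/2 = 0.949, so 95%.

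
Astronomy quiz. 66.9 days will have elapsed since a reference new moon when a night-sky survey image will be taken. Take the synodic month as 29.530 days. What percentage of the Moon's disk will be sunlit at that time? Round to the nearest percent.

66.9/29.530 = 2.265 lunations, so 2 complete cycles and 7.84 d into the next.
Phase angle: θ = 360°·(7.84 d)/(29.530 d) = 95.6°.
cos 95.6° = (-0.097), so f = (1 − (-0.097))/2 = 0.549, so 55%.

55%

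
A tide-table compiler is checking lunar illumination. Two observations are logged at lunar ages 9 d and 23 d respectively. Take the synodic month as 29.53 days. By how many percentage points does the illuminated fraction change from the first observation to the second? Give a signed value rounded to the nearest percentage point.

-26 pp

θ₁ = 360° × 9/29.53 = 109.7°, f₁ = (1 − cos θ₁)/2 = 0.669.
θ₂ = 360° × 23/29.53 = 280.4°, f₂ = (1 − cos θ₂)/2 = 0.410.
Change = f₂ − f₁ = -0.259 → -26 percentage points.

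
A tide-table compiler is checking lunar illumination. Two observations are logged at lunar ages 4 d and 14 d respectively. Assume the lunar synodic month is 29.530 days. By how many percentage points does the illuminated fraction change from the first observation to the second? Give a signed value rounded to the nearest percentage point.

First observation: θ = 360°·4/29.530 = 48.8°, so f = 0.170.
Second observation: θ = 170.7°, f = 0.993.
Δf = 0.993 − 0.170 = +0.823, i.e. +82 pp.

+82 pp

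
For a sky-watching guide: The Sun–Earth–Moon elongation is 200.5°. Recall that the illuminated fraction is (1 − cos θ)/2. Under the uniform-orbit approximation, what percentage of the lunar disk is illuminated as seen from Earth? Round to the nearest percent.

97%

f = (1 − cos 200.5°)/2 = (1 − (-0.937))/2 ≈ 0.968, i.e. 97%.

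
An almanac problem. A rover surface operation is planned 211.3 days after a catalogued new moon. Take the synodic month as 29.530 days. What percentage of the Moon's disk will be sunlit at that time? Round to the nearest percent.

22%

Reduce mod P: 211.3 − 7×29.530 = 4.59 d into the current lunation.
The Moon has covered 4.59/29.530 of its cycle, so θ ≈ 360° × 4.59/29.530 = 56.0°.
With cos θ = 0.560, the lit fraction is (1 − 0.560)/2 ≈ 0.220, so 22%.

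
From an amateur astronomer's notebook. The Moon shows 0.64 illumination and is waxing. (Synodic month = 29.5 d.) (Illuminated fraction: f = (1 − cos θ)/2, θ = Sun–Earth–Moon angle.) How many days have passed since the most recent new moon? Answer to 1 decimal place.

8.7 days

cos θ = 1 − 2f = -0.280, giving a principal value of 106.3°.
Waxing ⇒ before full, so θ = 106.3°.
Age = 29.5 × 106.3°/360° ≈ 8.71 days.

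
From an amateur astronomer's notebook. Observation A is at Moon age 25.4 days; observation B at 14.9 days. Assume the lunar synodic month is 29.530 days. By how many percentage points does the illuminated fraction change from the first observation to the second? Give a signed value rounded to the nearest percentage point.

+82 pp

θ₁ = 360° × 25.4/29.530 = 309.7°, f₁ = (1 − cos θ₁)/2 = 0.181.
θ₂ = 360° × 14.9/29.530 = 181.6°, f₂ = (1 − cos θ₂)/2 = 1.000.
Change = f₂ − f₁ = +0.819 → +82 percentage points.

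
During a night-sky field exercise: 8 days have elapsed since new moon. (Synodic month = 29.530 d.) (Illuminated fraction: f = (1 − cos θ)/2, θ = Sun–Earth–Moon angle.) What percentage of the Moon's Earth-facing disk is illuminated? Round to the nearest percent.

57%

Phase angle: θ = 360°·(8 d)/(29.530 d) = 97.5°.
With cos θ = (-0.131), the lit fraction is (1 − (-0.131))/2 ≈ 0.566, so 57%.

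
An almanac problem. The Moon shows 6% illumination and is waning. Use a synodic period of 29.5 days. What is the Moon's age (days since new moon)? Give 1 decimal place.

cos θ = 1 − 2f = 0.880, giving a principal value of 28.4°.
Since the Moon is past full (waning), take the reflex angle: θ = 360° − 28.4° = 331.6°.
Age = 29.5 × 331.6°/360° ≈ 27.18 days.

27.2 days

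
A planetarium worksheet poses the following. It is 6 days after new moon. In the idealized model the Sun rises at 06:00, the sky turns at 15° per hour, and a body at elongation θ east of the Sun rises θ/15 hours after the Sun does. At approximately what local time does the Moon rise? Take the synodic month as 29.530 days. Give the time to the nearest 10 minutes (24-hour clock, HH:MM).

Elongation θ = 360° × 6/29.530 ≈ 73.1°.
The Moon trails the Sun by θ/15 = 73.1/15 ≈ 4.88 hours.
06:00 + 4.876 h ≈ 10:53 → 10:50 to the nearest ten minutes.

10:50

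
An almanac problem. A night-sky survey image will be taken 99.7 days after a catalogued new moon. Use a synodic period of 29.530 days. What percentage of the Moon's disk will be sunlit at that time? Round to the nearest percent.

99.7 d spans 3 complete synodic months (3 × 29.530 = 88.59 d) plus 11.11 d.
Phase angle: θ = 360°·(11.11 d)/(29.530 d) = 135.4°.
Illuminated fraction = (1 − cos 135.4°)/2 = (1 − (-0.713))/2 ≈ 0.856, so 86%.

86%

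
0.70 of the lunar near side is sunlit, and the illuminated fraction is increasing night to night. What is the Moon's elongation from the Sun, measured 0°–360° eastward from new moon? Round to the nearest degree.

cos θ = 1 − 2f = -0.400, giving a principal value of 113.6°.
Waxing ⇒ before full, so θ = 113.6°.

114°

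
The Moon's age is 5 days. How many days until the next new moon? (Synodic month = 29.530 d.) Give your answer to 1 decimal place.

24.5 days

One full lunation from the last new moon is 29.530 d; remaining = 29.530 − 5 = 24.530 d.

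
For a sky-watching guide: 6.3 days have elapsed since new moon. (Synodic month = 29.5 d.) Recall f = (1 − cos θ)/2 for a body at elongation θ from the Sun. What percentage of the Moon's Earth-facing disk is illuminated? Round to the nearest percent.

39%

Elongation θ = 360° × 6.3/29.5 ≈ 76.9°.
cos 76.9° = 0.227, so f = (1 − 0.227)/2 = 0.387, so 39%.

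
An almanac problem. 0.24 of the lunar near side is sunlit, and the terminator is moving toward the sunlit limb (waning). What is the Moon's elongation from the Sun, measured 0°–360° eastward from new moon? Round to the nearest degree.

301°

Invert f = (1 − cos θ)/2 to get cos θ = 1 − 2(0.24) = 0.520, hence θ₀ = arccos 0.520 = 58.7°.
Waning ⇒ past full, so θ = 360° − 58.7° = 301.3°.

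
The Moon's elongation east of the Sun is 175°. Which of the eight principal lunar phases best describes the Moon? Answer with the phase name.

175° lies in the full moon sector of the 8-phase cycle.

full moon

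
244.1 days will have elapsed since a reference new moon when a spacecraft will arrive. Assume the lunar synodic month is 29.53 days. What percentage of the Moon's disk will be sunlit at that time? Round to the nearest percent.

Reduce mod P: 244.1 − 8×29.53 = 7.86 d into the current lunation.
Elongation θ = 360° × 7.86/29.53 ≈ 95.8°.
With cos θ = (-0.101), the lit fraction is (1 − (-0.101))/2 ≈ 0.551, so 55%.

55%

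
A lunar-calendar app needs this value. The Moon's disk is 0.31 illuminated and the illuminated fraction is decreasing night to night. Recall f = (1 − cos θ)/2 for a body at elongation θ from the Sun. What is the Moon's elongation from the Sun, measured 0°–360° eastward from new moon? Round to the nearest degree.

292°

From f = (1 − cos θ)/2: cos θ = 1 − 2×0.31 = 0.380; arccos → 67.7°.
Waning ⇒ past full, so θ = 360° − 67.7° = 292.3°.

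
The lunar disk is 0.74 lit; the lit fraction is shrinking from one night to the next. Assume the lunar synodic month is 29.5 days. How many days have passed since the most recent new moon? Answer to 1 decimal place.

cos θ = 1 − 2f = -0.480, giving a principal value of 118.7°.
A waning Moon lies in 180°–360°, so θ = 360° − 118.7° = 241.3°.
At 360°/29.5 d per day, 241.3° corresponds to 19.77 days.

19.8 days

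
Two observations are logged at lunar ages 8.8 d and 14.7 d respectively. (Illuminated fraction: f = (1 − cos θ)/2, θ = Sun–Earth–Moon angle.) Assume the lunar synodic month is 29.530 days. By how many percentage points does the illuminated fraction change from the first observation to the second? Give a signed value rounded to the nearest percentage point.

θ₁ = 360° × 8.8/29.530 = 107.3°, f₁ = (1 − cos θ₁)/2 = 0.649.
θ₂ = 360° × 14.7/29.530 = 179.2°, f₂ = (1 − cos θ₂)/2 = 1.000.
Change = f₂ − f₁ = +0.351 → +35 percentage points.

+35 percentage points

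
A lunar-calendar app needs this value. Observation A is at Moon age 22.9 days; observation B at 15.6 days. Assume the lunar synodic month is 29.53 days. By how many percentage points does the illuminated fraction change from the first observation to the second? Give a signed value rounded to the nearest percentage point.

+57 percentage points

θ₁ = 360° × 22.9/29.53 = 279.2°, f₁ = (1 − cos θ₁)/2 = 0.420.
θ₂ = 360° × 15.6/29.53 = 190.2°, f₂ = (1 − cos θ₂)/2 = 0.992.
Change = f₂ − f₁ = +0.572 → +57 percentage points.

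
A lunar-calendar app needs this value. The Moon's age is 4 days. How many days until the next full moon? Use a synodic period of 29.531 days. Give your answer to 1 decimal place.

Full moon occurs at elongation 180°, i.e. at age 29.531 × 180/360 = 14.765 d.
So 10.765 days remain (14.765 − 4).

10.8 days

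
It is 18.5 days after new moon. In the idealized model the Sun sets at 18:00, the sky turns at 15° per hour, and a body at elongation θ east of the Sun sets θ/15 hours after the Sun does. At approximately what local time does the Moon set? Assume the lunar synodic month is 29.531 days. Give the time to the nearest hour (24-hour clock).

The Moon has covered 18.5/29.531 of its cycle, so θ ≈ 360° × 18.5/29.531 = 225.5°.
Delay after the Sun = 225.5° / (15°/h) ≈ 15.04 h.
18:00 + 15.04 h ≈ 09:02 → 09:00 to the nearest hour.

09:00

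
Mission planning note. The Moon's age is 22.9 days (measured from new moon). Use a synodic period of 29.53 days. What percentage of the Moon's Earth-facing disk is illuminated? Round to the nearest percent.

42%

The Moon has covered 22.9/29.53 of its cycle, so θ ≈ 360° × 22.9/29.53 = 279.2°.
cos 279.2° = 0.159, so f = (1 − 0.159)/2 = 0.420, so 42%.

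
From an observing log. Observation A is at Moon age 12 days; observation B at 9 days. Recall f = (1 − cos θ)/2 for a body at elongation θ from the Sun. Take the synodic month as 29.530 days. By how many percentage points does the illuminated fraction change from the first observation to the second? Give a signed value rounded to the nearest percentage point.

-25 pp

θ₁ = 360° × 12/29.530 = 146.3°, f₁ = (1 − cos θ₁)/2 = 0.916.
θ₂ = 360° × 9/29.530 = 109.7°, f₂ = (1 − cos θ₂)/2 = 0.669.
Change = f₂ − f₁ = -0.247 → -25 percentage points.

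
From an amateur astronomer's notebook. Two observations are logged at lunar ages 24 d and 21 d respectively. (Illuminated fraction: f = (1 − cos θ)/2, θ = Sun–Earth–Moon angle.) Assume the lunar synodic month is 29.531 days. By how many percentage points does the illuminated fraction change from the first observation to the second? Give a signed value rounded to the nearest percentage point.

θ₁ = 360° × 24/29.531 = 292.6°, f₁ = (1 − cos θ₁)/2 = 0.308.
θ₂ = 360° × 21/29.531 = 256.0°, f₂ = (1 − cos θ₂)/2 = 0.621.
Change = f₂ − f₁ = +0.313 → +31 percentage points.

+31 percentage points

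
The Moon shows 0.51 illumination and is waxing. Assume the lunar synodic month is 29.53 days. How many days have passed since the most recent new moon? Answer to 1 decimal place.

7.5 days

Invert f = (1 − cos θ)/2 to get cos θ = 1 − 2(0.51) = -0.020, hence θ₀ = arccos -0.020 = 91.1°.
Waxing ⇒ before full, so θ = 91.1°.
Age = 29.53 × 91.1°/360° ≈ 7.48 days.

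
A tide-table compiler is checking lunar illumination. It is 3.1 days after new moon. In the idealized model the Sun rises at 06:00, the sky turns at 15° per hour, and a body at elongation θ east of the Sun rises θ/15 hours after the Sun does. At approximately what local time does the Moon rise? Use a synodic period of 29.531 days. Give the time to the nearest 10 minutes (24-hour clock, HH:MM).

The Moon has covered 3.1/29.531 of its cycle, so θ ≈ 360° × 3.1/29.531 = 37.8°.
At 15° of sky rotation per hour, 37.8° corresponds to a 2.52 h lag.
06:00 + 2.519 h ≈ 08:31 → 08:30 to the nearest ten minutes.

08:30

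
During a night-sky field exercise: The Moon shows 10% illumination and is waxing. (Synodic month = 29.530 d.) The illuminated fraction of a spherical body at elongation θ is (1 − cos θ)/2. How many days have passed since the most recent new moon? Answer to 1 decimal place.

3.0 days

From f = (1 − cos θ)/2: cos θ = 1 − 2×0.10 = 0.800; arccos → 36.9°.
Before full moon the principal value applies: θ = 36.9°.
Age = 29.530 × 36.9°/360° ≈ 3.02 days.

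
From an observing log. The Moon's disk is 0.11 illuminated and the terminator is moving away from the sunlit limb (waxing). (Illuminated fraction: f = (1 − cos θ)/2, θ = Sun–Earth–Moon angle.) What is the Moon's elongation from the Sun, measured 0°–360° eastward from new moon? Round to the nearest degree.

39°

Invert f = (1 − cos θ)/2 to get cos θ = 1 − 2(0.11) = 0.780, hence θ₀ = arccos 0.780 = 38.7°.
Waxing ⇒ before full, so θ = 38.7°.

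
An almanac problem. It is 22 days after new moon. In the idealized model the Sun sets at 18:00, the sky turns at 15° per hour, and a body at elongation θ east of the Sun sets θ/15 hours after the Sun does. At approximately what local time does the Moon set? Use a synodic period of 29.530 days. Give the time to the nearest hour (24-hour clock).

12:00

Elongation θ = 360° × 22/29.530 ≈ 268.2°.
The Moon trails the Sun by θ/15 = 268.2/15 ≈ 17.88 hours.
18:00 + 17.88 h ≈ 11:53 → 12:00 to the nearest hour.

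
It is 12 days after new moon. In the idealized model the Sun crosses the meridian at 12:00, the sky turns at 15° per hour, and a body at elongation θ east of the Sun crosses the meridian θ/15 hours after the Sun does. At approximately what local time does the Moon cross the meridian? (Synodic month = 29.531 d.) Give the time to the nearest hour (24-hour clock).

Elongation θ = 360° × 12/29.531 ≈ 146.3°.
Delay after the Sun = 146.3° / (15°/h) ≈ 9.75 h.
12:00 + 9.75 h ≈ 21:45 → 22:00 to the nearest hour.

22:00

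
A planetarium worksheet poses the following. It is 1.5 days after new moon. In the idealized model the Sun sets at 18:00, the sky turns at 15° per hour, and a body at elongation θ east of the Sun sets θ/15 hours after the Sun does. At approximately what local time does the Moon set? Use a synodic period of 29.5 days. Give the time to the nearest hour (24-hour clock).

Phase angle: θ = 360°·(1.5 d)/(29.5 d) = 18.3°.
Delay after the Sun = 18.3° / (15°/h) ≈ 1.22 h.
18:00 + 1.22 h ≈ 19:13 → 19:00 to the nearest hour.

19:00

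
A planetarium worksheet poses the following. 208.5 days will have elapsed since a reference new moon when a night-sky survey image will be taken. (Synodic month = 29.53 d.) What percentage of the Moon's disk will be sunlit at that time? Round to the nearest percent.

4%

208.5/29.53 = 7.061 lunations, so 7 complete cycles and 1.79 d into the next.
Phase angle: θ = 360°·(1.79 d)/(29.53 d) = 21.8°.
Illuminated fraction = (1 − cos 21.8°)/2 = (1 − 0.928)/2 ≈ 0.036, so 4%.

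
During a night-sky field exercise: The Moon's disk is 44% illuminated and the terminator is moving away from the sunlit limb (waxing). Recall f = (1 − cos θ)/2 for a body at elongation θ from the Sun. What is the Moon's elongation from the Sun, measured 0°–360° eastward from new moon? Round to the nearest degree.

83°

cos θ = 1 − 2f = 0.120, giving a principal value of 83.1°.
Before full moon the principal value applies: θ = 83.1°.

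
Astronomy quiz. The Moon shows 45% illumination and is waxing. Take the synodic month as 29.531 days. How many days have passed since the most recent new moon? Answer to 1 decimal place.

From f = (1 − cos θ)/2: cos θ = 1 − 2×0.45 = 0.100; arccos → 84.3°.
Waxing ⇒ before full, so θ = 84.3°.
That fraction of the synodic month is 84.3/360 × 29.531 d ≈ 6.91 d.

6.9 days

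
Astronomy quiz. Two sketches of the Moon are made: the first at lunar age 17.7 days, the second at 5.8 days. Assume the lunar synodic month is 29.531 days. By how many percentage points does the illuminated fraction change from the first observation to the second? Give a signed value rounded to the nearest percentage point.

First observation: θ = 360°·17.7/29.531 = 215.8°, so f = 0.906.
Second observation: θ = 70.7°, f = 0.335.
Δf = 0.335 − 0.906 = -0.571, i.e. -57 pp.

-57 percentage points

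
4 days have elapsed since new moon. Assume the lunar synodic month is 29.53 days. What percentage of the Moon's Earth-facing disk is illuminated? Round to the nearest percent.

Elongation θ = 360° × 4/29.53 ≈ 48.8°.
cos 48.8° = 0.659, so f = (1 − 0.659)/2 = 0.170, so 17%.

17%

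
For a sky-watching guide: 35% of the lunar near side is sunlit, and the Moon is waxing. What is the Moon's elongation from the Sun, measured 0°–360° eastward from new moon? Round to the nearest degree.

73°

Invert f = (1 − cos θ)/2 to get cos θ = 1 − 2(0.35) = 0.300, hence θ₀ = arccos 0.300 = 72.5°.
The Moon is waxing (0°–180°), so θ = 72.5° directly.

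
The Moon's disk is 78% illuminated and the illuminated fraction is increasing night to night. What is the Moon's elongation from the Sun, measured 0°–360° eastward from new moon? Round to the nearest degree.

124°

From f = (1 − cos θ)/2: cos θ = 1 − 2×0.78 = -0.560; arccos → 124.1°.
Before full moon the principal value applies: θ = 124.1°.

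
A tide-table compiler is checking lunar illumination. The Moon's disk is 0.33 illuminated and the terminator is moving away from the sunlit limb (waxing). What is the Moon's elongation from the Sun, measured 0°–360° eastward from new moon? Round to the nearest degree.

70°

From f = (1 − cos θ)/2: cos θ = 1 − 2×0.33 = 0.340; arccos → 70.1°.
The Moon is waxing (0°–180°), so θ = 70.1° directly.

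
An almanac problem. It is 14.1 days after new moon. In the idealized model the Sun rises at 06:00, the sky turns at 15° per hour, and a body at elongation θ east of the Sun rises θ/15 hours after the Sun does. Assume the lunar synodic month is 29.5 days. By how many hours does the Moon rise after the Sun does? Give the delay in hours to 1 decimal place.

11.5 h

The Moon has covered 14.1/29.5 of its cycle, so θ ≈ 360° × 14.1/29.5 = 172.1°.
The Moon trails the Sun by θ/15 = 172.1/15 ≈ 11.47 hours.
So the Moon rises 11.47 h after the Sun.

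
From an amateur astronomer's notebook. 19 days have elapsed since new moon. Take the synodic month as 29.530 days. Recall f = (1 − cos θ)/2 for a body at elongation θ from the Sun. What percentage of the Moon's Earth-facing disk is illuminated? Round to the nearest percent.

81%

Elongation θ = 360° × 19/29.530 ≈ 231.6°.
Illuminated fraction = (1 − cos 231.6°)/2 = (1 − (-0.621))/2 ≈ 0.810, so 81%.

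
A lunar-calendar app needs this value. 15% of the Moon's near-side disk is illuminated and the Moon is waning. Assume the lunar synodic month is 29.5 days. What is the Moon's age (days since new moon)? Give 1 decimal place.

25.8 days

cos θ = 1 − 2f = 0.700, giving a principal value of 45.6°.
Waning ⇒ past full, so θ = 360° − 45.6° = 314.4°.
At 360°/29.5 d per day, 314.4° corresponds to 25.77 days.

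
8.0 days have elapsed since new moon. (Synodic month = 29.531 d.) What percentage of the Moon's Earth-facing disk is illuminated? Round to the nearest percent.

57%

Elongation θ = 360° × 8.0/29.531 ≈ 97.5°.
cos 97.5° = (-0.131), so f = (1 − (-0.131))/2 = 0.565, so 57%.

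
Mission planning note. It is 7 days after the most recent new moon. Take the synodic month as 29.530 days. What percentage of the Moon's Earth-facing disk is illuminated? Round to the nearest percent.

The Moon has covered 7/29.530 of its cycle, so θ ≈ 360° × 7/29.530 = 85.3°.
cos 85.3° = 0.081, so f = (1 − 0.081)/2 = 0.459, so 46%.

46%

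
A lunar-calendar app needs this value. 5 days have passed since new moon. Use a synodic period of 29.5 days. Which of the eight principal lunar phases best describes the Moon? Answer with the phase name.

waxing crescent

θ ≈ 360° × 5/29.5 = 61°, which falls in the waxing crescent sector.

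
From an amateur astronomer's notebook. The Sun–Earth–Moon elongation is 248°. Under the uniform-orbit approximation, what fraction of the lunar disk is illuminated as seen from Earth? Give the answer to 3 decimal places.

cos 248° = (-0.375), so f = (1 − (-0.375))/2 = 0.687.

0.687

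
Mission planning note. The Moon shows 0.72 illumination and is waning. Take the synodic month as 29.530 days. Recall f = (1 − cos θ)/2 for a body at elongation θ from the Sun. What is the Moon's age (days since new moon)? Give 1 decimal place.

Invert f = (1 − cos θ)/2 to get cos θ = 1 − 2(0.72) = -0.440, hence θ₀ = arccos -0.440 = 116.1°.
A waning Moon lies in 180°–360°, so θ = 360° − 116.1° = 243.9°.
Age = 29.530 × 243.9°/360° ≈ 20.01 days.

20.0 days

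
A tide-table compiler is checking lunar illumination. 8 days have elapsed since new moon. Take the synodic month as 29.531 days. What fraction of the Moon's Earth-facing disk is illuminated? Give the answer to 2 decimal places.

0.57

The Moon has covered 8/29.531 of its cycle, so θ ≈ 360° × 8/29.531 = 97.5°.
cos 97.5° = (-0.131), so f = (1 − (-0.131))/2 = 0.565.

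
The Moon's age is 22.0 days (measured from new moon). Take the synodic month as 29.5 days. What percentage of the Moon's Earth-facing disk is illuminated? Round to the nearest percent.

Phase angle: θ = 360°·(22.0 d)/(29.5 d) = 268.5°.
Illuminated fraction = (1 − cos 268.5°)/2 = (1 − (-0.027))/2 ≈ 0.513, so 51%.

51%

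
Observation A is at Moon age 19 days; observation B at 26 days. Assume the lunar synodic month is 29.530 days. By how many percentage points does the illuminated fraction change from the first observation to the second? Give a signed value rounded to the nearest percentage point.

-68 percentage points

θ₁ = 360° × 19/29.530 = 231.6°, f₁ = (1 − cos θ₁)/2 = 0.810.
θ₂ = 360° × 26/29.530 = 317.0°, f₂ = (1 − cos θ₂)/2 = 0.135.
Change = f₂ − f₁ = -0.676 → -68 percentage points.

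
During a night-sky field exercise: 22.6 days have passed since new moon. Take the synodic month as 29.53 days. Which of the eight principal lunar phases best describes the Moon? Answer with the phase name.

θ ≈ 360° × 22.6/29.53 = 276°, which falls in the last quarter sector.

last quarter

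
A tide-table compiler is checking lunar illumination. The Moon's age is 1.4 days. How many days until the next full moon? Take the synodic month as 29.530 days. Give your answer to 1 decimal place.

13.4 days

Full moon is 0.5 of the way through the cycle: age 0.5 × 29.530 = 14.765 d.
So 13.365 days remain (14.765 − 1.4).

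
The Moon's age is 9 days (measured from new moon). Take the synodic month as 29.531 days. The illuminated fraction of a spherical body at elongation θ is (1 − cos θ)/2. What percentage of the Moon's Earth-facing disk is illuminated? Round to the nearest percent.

Phase angle: θ = 360°·(9 d)/(29.531 d) = 109.7°.
Illuminated fraction = (1 − cos 109.7°)/2 = (1 − (-0.337))/2 ≈ 0.669, so 67%.

67%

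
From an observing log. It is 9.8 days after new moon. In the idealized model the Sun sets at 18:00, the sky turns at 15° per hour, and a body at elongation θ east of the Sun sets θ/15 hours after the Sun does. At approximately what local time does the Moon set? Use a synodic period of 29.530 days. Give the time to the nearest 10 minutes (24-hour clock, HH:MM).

Elongation θ = 360° × 9.8/29.530 ≈ 119.5°.
At 15° of sky rotation per hour, 119.5° corresponds to a 7.96 h lag.
18:00 + 7.965 h ≈ 01:58 → 02:00 to the nearest ten minutes.

02:00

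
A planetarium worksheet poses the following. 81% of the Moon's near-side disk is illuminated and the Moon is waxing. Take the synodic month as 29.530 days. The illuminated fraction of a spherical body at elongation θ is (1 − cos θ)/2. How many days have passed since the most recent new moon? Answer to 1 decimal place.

10.5 days

cos θ = 1 − 2f = -0.620, giving a principal value of 128.3°.
Waxing ⇒ before full, so θ = 128.3°.
That fraction of the synodic month is 128.3/360 × 29.530 d ≈ 10.53 d.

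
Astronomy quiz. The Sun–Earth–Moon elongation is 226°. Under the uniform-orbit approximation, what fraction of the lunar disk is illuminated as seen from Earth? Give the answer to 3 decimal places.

cos 226° = (-0.695), so f = (1 − (-0.695))/2 = 0.847.

0.847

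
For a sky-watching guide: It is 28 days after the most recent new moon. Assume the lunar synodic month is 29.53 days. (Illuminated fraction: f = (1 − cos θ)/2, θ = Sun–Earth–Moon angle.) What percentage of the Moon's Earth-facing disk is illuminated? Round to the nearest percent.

3%

Elongation θ = 360° × 28/29.53 ≈ 341.3°.
With cos θ = 0.947, the lit fraction is (1 − 0.947)/2 ≈ 0.026, so 3%.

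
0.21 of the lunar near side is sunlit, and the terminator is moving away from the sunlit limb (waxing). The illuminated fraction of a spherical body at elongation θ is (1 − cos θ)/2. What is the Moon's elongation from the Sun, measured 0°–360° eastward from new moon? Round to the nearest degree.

55°

Invert f = (1 − cos θ)/2 to get cos θ = 1 − 2(0.21) = 0.580, hence θ₀ = arccos 0.580 = 54.5°.
Before full moon the principal value applies: θ = 54.5°.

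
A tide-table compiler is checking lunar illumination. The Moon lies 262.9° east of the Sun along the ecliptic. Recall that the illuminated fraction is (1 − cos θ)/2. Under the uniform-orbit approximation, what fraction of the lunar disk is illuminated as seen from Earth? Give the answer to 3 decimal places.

0.562

cos 262.9° = (-0.124), so f = (1 − (-0.124))/2 = 0.562.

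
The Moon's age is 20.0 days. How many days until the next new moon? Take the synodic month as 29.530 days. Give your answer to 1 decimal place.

9.5 days

The next new moon completes the synodic month: 29.530 − 20.0 = 9.530 days.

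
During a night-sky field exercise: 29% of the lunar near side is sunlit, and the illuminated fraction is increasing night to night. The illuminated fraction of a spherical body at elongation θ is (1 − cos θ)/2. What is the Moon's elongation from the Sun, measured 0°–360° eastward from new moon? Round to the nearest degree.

From f = (1 − cos θ)/2: cos θ = 1 − 2×0.29 = 0.420; arccos → 65.2°.
Waxing ⇒ before full, so θ = 65.2°.

65°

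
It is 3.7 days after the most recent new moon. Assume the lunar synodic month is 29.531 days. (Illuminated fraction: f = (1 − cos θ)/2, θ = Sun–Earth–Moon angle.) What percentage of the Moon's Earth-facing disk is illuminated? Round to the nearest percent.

Phase angle: θ = 360°·(3.7 d)/(29.531 d) = 45.1°.
Illuminated fraction = (1 − cos 45.1°)/2 = (1 − 0.706)/2 ≈ 0.147, so 15%.

15%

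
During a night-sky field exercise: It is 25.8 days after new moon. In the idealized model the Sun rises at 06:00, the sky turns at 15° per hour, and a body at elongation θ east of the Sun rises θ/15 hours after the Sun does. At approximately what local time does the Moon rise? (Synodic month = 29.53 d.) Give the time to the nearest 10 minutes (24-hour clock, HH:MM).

03:00

Phase angle: θ = 360°·(25.8 d)/(29.53 d) = 314.5°.
The Moon trails the Sun by θ/15 = 314.5/15 ≈ 20.97 hours.
06:00 + 20.969 h ≈ 02:58 → 03:00 to the nearest ten minutes.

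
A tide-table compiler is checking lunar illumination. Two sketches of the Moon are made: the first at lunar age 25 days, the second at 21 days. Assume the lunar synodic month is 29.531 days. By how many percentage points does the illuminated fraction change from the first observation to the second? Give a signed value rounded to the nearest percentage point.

+41 percentage points

θ₁ = 360° × 25/29.531 = 304.8°, f₁ = (1 − cos θ₁)/2 = 0.215.
θ₂ = 360° × 21/29.531 = 256.0°, f₂ = (1 − cos θ₂)/2 = 0.621.
Change = f₂ − f₁ = +0.406 → +41 percentage points.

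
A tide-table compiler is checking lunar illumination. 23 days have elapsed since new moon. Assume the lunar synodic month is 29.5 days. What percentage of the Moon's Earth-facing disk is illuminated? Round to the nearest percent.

Phase angle: θ = 360°·(23 d)/(29.5 d) = 280.7°.
cos 280.7° = 0.185, so f = (1 − 0.185)/2 = 0.407, so 41%.

41%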